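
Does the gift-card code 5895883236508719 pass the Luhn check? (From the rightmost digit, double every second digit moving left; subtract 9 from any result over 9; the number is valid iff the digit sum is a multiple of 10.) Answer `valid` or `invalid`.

invalid

From the right, keep odd positions and double even positions (subtract 9 from any doubled value over 9):
  doubled (positions 2,4,...): 2 7 1 6 6 7 9 1 → sum 39
  kept (positions 1,3,...): 9 7 0 6 2 8 5 8 → sum 45
Total = 84.
84 mod 10 = 4, so the number is invalid.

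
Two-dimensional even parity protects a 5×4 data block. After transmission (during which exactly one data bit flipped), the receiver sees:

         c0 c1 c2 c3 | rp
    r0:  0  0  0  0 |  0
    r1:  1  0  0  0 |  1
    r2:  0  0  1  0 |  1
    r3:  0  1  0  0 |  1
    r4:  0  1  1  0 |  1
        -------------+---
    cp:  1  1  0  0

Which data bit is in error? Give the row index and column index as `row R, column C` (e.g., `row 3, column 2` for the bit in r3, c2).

Recompute each row's even parity and compare to rp:
  r0: data parity 0, sent rp 0 → ok
  r1: data parity 1, sent rp 1 → ok
  r2: data parity 1, sent rp 1 → ok
  r3: data parity 1, sent rp 1 → ok
  r4: data parity 0, sent rp 1 → mismatch
Recompute each column's even parity and compare to cp:
  c0: data parity 1, sent cp 1 → ok
  c1: data parity 0, sent cp 1 → mismatch
  c2: data parity 0, sent cp 0 → ok
  c3: data parity 0, sent cp 0 → ok
Exactly one row (r4) and one column (c1) fail → the flipped bit is at their intersection.

row 4, column 1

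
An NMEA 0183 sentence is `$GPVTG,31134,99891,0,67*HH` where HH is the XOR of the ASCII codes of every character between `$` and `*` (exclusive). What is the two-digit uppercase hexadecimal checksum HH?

67

XOR the ASCII codes of the payload characters:
  'G' = 0x47 → acc = 0x47
  'P' = 0x50 → acc = 0x17
  'V' = 0x56 → acc = 0x41
  'T' = 0x54 → acc = 0x15
  'G' = 0x47 → acc = 0x52
  ',' = 0x2C → acc = 0x7E
  '3' = 0x33 → acc = 0x4D
  '1' = 0x31 → acc = 0x7C
  '1' = 0x31 → acc = 0x4D
  '3' = 0x33 → acc = 0x7E
  '4' = 0x34 → acc = 0x4A
  ',' = 0x2C → acc = 0x66
  '9' = 0x39 → acc = 0x5F
  '9' = 0x39 → acc = 0x66
  '8' = 0x38 → acc = 0x5E
  '9' = 0x39 → acc = 0x67
  '1' = 0x31 → acc = 0x56
  ',' = 0x2C → acc = 0x7A
  '0' = 0x30 → acc = 0x4A
  ',' = 0x2C → acc = 0x66
  '6' = 0x36 → acc = 0x50
  '7' = 0x37 → acc = 0x67
Checksum = 0x67.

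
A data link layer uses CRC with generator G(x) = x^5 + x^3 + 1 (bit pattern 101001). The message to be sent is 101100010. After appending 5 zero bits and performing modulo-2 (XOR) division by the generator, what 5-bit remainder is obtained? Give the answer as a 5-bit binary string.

Append 5 zeros: 10110001000000. Divide by 101001 (XOR where the leading bit is 1):
  pos 0: 101100 XOR 101001 = 000101
  pos 3: 101010 XOR 101001 = 000011
  pos 7: 110000 XOR 101001 = 011001
  pos 8: 110010 XOR 101001 = 011011
Remainder (last 5 bits) = 11011. This is the CRC / FCS.

11011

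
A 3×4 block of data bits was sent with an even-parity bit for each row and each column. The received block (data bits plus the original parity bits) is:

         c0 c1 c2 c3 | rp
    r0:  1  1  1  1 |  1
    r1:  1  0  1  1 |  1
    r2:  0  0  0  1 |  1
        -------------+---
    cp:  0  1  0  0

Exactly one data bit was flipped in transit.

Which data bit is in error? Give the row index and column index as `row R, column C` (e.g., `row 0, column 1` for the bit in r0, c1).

row 0, column 3

Recompute each row's even parity and compare to rp:
  r0: data parity 0, sent rp 1 → mismatch
  r1: data parity 1, sent rp 1 → ok
  r2: data parity 1, sent rp 1 → ok
Recompute each column's even parity and compare to cp:
  c0: data parity 0, sent cp 0 → ok
  c1: data parity 1, sent cp 1 → ok
  c2: data parity 0, sent cp 0 → ok
  c3: data parity 1, sent cp 0 → mismatch
Exactly one row (r0) and one column (c3) fail → the flipped bit is at their intersection.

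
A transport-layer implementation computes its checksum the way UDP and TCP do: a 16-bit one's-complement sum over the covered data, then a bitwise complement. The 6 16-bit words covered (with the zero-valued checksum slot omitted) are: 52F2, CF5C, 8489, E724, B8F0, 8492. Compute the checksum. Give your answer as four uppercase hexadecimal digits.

347F

One's-complement addition (fold any carry out of bit 15 back into bit 0):
  0x52F2 + 0xCF5C = 0x1224E → wrap carry → 0x224F
  0x224F + 0x8489 = 0x0A6D8
  0xA6D8 + 0xE724 = 0x18DFC → wrap carry → 0x8DFD
  0x8DFD + 0xB8F0 = 0x146ED → wrap carry → 0x46EE
  0x46EE + 0x8492 = 0x0CB80
One's-complement sum = 0xCB80.
Checksum = ~0xCB80 & 0xFFFF = 0x347F.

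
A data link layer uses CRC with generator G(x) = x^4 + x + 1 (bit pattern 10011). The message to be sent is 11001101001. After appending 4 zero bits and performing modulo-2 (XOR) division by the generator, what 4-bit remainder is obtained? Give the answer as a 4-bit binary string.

0001

Append 4 zeros: 110011010010000. Divide by 10011 (XOR where the leading bit is 1):
  pos 0: 11001 XOR 10011 = 01010
  pos 1: 10101 XOR 10011 = 00110
  pos 3: 11001 XOR 10011 = 01010
  pos 4: 10100 XOR 10011 = 00111
  pos 6: 11101 XOR 10011 = 01110
  pos 7: 11100 XOR 10011 = 01111
  pos 8: 11110 XOR 10011 = 01101
  pos 9: 11010 XOR 10011 = 01001
  pos 10: 10010 XOR 10011 = 00001
Remainder (last 4 bits) = 0001. This is the CRC / FCS.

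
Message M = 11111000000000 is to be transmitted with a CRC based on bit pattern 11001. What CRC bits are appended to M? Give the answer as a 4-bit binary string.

1101

Append 4 zeros: 111110000000000000. Divide by 11001 (XOR where the leading bit is 1):
  pos 0: 11111 XOR 11001 = 00110
  pos 2: 11000 XOR 11001 = 00001
  pos 6: 10000 XOR 11001 = 01001
  pos 7: 10010 XOR 11001 = 01011
  pos 8: 10110 XOR 11001 = 01111
  pos 9: 11110 XOR 11001 = 00111
  pos 11: 11100 XOR 11001 = 00101
  pos 13: 10100 XOR 11001 = 01101
Remainder (last 4 bits) = 1101. This is the CRC / FCS.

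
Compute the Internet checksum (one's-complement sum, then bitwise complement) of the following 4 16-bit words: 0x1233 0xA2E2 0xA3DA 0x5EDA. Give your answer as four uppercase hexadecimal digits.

One's-complement addition (fold any carry out of bit 15 back into bit 0):
  0x1233 + 0xA2E2 = 0x0B515
  0xB515 + 0xA3DA = 0x158EF → wrap carry → 0x58F0
  0x58F0 + 0x5EDA = 0x0B7CA
One's-complement sum = 0xB7CA.
Checksum = ~0xB7CA & 0xFFFF = 0x4835.

4835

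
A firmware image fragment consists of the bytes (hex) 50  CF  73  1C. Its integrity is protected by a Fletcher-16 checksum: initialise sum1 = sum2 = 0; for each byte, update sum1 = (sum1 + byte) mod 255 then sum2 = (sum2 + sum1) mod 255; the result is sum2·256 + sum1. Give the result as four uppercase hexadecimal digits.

Running sums (mod 255):
  after byte 0 (50): sum1=80, sum2=80
  after byte 1 (CF): sum1=32, sum2=112
  after byte 2 (73): sum1=147, sum2=4
  after byte 3 (1C): sum1=175, sum2=179
Checksum = sum2·256 + sum1 = 179·256 + 175 = 45999 = 0xB3AF.

B3AF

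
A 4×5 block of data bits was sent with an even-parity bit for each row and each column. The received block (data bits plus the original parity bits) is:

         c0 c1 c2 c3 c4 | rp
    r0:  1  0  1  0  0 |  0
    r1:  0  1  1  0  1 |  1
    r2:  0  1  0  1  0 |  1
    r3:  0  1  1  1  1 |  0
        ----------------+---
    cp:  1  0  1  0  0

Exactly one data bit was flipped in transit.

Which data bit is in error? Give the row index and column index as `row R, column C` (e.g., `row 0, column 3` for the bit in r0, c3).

Recompute each row's even parity and compare to rp:
  r0: data parity 0, sent rp 0 → ok
  r1: data parity 1, sent rp 1 → ok
  r2: data parity 0, sent rp 1 → mismatch
  r3: data parity 0, sent rp 0 → ok
Recompute each column's even parity and compare to cp:
  c0: data parity 1, sent cp 1 → ok
  c1: data parity 1, sent cp 0 → mismatch
  c2: data parity 1, sent cp 1 → ok
  c3: data parity 0, sent cp 0 → ok
  c4: data parity 0, sent cp 0 → ok
Exactly one row (r2) and one column (c1) fail → the flipped bit is at their intersection.

row 2, column 1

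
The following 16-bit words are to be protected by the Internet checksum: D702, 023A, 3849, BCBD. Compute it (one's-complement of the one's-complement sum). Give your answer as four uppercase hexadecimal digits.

One's-complement addition (fold any carry out of bit 15 back into bit 0):
  0xD702 + 0x023A = 0x0D93C
  0xD93C + 0x3849 = 0x11185 → wrap carry → 0x1186
  0x1186 + 0xBCBD = 0x0CE43
One's-complement sum = 0xCE43.
Checksum = ~0xCE43 & 0xFFFF = 0x31BC.

31BC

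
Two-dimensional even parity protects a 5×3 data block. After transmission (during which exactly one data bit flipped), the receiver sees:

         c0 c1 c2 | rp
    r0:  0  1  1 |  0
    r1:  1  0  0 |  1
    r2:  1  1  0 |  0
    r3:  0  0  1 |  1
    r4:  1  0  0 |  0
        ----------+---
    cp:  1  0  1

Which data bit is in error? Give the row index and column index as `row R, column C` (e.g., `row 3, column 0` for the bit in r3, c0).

row 4, column 2

Recompute each row's even parity and compare to rp:
  r0: data parity 0, sent rp 0 → ok
  r1: data parity 1, sent rp 1 → ok
  r2: data parity 0, sent rp 0 → ok
  r3: data parity 1, sent rp 1 → ok
  r4: data parity 1, sent rp 0 → mismatch
Recompute each column's even parity and compare to cp:
  c0: data parity 1, sent cp 1 → ok
  c1: data parity 0, sent cp 0 → ok
  c2: data parity 0, sent cp 1 → mismatch
Exactly one row (r4) and one column (c2) fail → the flipped bit is at their intersection.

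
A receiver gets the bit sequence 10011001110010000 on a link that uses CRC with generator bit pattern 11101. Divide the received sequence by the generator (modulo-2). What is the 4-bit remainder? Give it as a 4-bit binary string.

Modulo-2 division of 10011001110010000 by 11101:
  pos 0: 10011 XOR 11101 = 01110
  pos 1: 11100 XOR 11101 = 00001
  pos 5: 10111 XOR 11101 = 01010
  pos 6: 10100 XOR 11101 = 01001
  pos 7: 10010 XOR 11101 = 01111
  pos 8: 11111 XOR 11101 = 00010
  pos 11: 10000 XOR 11101 = 01101
  pos 12: 11010 XOR 11101 = 00111
Remainder = 0111 (nonzero — an error is detected).

0111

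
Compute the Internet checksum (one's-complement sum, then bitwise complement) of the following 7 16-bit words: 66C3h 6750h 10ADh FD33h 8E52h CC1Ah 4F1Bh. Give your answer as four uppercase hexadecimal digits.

7A82

One's-complement addition (fold any carry out of bit 15 back into bit 0):
  0x66C3 + 0x6750 = 0x0CE13
  0xCE13 + 0x10AD = 0x0DEC0
  0xDEC0 + 0xFD33 = 0x1DBF3 → wrap carry → 0xDBF4
  0xDBF4 + 0x8E52 = 0x16A46 → wrap carry → 0x6A47
  0x6A47 + 0xCC1A = 0x13661 → wrap carry → 0x3662
  0x3662 + 0x4F1B = 0x0857D
One's-complement sum = 0x857D.
Checksum = ~0x857D & 0xFFFF = 0x7A82.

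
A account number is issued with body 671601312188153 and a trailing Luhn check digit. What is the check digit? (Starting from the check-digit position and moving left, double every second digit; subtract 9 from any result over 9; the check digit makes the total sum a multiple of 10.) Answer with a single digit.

Partial digits right→left: 3 5 1 8 8 1 2 1 3 1 0 6 1 7 6
Double every second digit counting from the check-digit position (so the 1st, 3rd, 5th, ... of the partial from the right).
  doubled (with −9 where >9): 6 2 7 4 6 0 2 3 → sum 30
  kept as-is: 5 8 1 1 1 6 7 → sum 29
Total = 30 + 29 = 59.
Check digit = (10 − (59 mod 10)) mod 10 = 1.

1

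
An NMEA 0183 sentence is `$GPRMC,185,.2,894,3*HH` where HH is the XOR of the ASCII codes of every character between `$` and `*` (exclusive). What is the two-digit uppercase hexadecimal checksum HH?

6D

XOR the ASCII codes of the payload characters:
  'G' = 0x47 → acc = 0x47
  'P' = 0x50 → acc = 0x17
  'R' = 0x52 → acc = 0x45
  'M' = 0x4D → acc = 0x08
  'C' = 0x43 → acc = 0x4B
  ',' = 0x2C → acc = 0x67
  '1' = 0x31 → acc = 0x56
  '8' = 0x38 → acc = 0x6E
  '5' = 0x35 → acc = 0x5B
  ',' = 0x2C → acc = 0x77
  '.' = 0x2E → acc = 0x59
  '2' = 0x32 → acc = 0x6B
  ',' = 0x2C → acc = 0x47
  '8' = 0x38 → acc = 0x7F
  '9' = 0x39 → acc = 0x46
  '4' = 0x34 → acc = 0x72
  ',' = 0x2C → acc = 0x5E
  '3' = 0x33 → acc = 0x6D
Checksum = 0x6D.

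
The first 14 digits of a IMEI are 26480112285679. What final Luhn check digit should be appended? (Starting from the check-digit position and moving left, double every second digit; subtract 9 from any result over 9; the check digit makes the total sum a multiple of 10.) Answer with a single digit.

Partial digits right→left: 9 7 6 5 8 2 2 1 1 0 8 4 6 2
Double every second digit counting from the check-digit position (so the 1st, 3rd, 5th, ... of the partial from the right).
  doubled (with −9 where >9): 9 3 7 4 2 7 3 → sum 35
  kept as-is: 7 5 2 1 0 4 2 → sum 21
Total = 35 + 21 = 56.
Check digit = (10 − (56 mod 10)) mod 10 = 4.

4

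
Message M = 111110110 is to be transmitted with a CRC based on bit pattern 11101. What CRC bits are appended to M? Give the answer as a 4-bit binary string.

1101

Append 4 zeros: 1111101100000. Divide by 11101 (XOR where the leading bit is 1):
  pos 0: 11111 XOR 11101 = 00010
  pos 3: 10011 XOR 11101 = 01110
  pos 4: 11100 XOR 11101 = 00001
  pos 8: 10000 XOR 11101 = 01101
Remainder (last 4 bits) = 1101. This is the CRC / FCS.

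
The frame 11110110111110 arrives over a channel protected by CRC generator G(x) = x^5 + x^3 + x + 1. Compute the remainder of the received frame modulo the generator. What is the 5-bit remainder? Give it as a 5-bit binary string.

Modulo-2 division of 11110110111110 by 101011:
  pos 0: 111101 XOR 101011 = 010110
  pos 1: 101101 XOR 101011 = 000110
  pos 4: 110011 XOR 101011 = 011000
  pos 5: 110001 XOR 101011 = 011010
  pos 6: 110101 XOR 101011 = 011110
  pos 7: 111101 XOR 101011 = 010110
  pos 8: 101100 XOR 101011 = 000111
Remainder = 00111 (nonzero — an error is detected).

00111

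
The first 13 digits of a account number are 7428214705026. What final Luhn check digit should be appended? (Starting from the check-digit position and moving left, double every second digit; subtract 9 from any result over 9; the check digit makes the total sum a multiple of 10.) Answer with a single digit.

9

Partial digits right→left: 6 2 0 5 0 7 4 1 2 8 2 4 7
Double every second digit counting from the check-digit position (so the 1st, 3rd, 5th, ... of the partial from the right).
  doubled (with −9 where >9): 3 0 0 8 4 4 5 → sum 24
  kept as-is: 2 5 7 1 8 4 → sum 27
Total = 24 + 27 = 51.
Check digit = (10 − (51 mod 10)) mod 10 = 9.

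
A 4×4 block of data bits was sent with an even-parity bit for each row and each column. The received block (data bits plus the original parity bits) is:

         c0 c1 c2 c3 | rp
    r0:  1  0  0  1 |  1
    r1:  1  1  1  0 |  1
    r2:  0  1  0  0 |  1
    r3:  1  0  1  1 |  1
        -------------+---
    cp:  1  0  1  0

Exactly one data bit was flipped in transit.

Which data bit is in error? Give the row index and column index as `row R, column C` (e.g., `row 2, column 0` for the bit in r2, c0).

Recompute each row's even parity and compare to rp:
  r0: data parity 0, sent rp 1 → mismatch
  r1: data parity 1, sent rp 1 → ok
  r2: data parity 1, sent rp 1 → ok
  r3: data parity 1, sent rp 1 → ok
Recompute each column's even parity and compare to cp:
  c0: data parity 1, sent cp 1 → ok
  c1: data parity 0, sent cp 0 → ok
  c2: data parity 0, sent cp 1 → mismatch
  c3: data parity 0, sent cp 0 → ok
Exactly one row (r0) and one column (c2) fail → the flipped bit is at their intersection.

row 0, column 2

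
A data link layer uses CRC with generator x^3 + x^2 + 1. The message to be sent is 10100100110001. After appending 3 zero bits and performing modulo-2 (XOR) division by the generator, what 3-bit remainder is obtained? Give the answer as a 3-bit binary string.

100

Append 3 zeros: 10100100110001000. Divide by 1101 (XOR where the leading bit is 1):
  pos 0: 1010 XOR 1101 = 0111
  pos 1: 1110 XOR 1101 = 0011
  pos 3: 1110 XOR 1101 = 0011
  pos 5: 1101 XOR 1101 = 0000
  pos 9: 1000 XOR 1101 = 0101
  pos 10: 1011 XOR 1101 = 0110
  pos 11: 1100 XOR 1101 = 0001
Remainder (last 3 bits) = 100. This is the CRC / FCS.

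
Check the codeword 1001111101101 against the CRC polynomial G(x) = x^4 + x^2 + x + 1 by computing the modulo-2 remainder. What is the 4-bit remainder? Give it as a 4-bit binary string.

Modulo-2 division of 1001111101101 by 10111:
  pos 0: 10011 XOR 10111 = 00100
  pos 2: 10011 XOR 10111 = 00100
  pos 4: 10010 XOR 10111 = 00101
  pos 6: 10111 XOR 10111 = 00000
Remainder = 0001 (nonzero — an error is detected).

0001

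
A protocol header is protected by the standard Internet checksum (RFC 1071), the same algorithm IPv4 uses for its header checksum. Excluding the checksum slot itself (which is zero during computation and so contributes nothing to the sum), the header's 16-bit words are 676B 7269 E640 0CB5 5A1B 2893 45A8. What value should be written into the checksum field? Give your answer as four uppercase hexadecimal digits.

6ADE

One's-complement addition (fold any carry out of bit 15 back into bit 0):
  0x676B + 0x7269 = 0x0D9D4
  0xD9D4 + 0xE640 = 0x1C014 → wrap carry → 0xC015
  0xC015 + 0x0CB5 = 0x0CCCA
  0xCCCA + 0x5A1B = 0x126E5 → wrap carry → 0x26E6
  0x26E6 + 0x2893 = 0x04F79
  0x4F79 + 0x45A8 = 0x09521
One's-complement sum = 0x9521.
Checksum = ~0x9521 & 0xFFFF = 0x6ADE.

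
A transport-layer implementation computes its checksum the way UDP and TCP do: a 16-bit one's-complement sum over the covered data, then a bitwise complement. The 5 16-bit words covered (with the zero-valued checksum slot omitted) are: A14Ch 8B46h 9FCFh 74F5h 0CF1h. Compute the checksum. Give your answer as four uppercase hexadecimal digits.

B1B6

One's-complement addition (fold any carry out of bit 15 back into bit 0):
  0xA14C + 0x8B46 = 0x12C92 → wrap carry → 0x2C93
  0x2C93 + 0x9FCF = 0x0CC62
  0xCC62 + 0x74F5 = 0x14157 → wrap carry → 0x4158
  0x4158 + 0x0CF1 = 0x04E49
One's-complement sum = 0x4E49.
Checksum = ~0x4E49 & 0xFFFF = 0xB1B6.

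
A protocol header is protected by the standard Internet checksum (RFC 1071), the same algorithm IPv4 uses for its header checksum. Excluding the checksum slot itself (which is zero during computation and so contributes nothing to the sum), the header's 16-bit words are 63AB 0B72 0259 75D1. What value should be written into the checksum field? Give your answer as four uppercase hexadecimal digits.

18B8

One's-complement addition (fold any carry out of bit 15 back into bit 0):
  0x63AB + 0x0B72 = 0x06F1D
  0x6F1D + 0x0259 = 0x07176
  0x7176 + 0x75D1 = 0x0E747
One's-complement sum = 0xE747.
Checksum = ~0xE747 & 0xFFFF = 0x18B8.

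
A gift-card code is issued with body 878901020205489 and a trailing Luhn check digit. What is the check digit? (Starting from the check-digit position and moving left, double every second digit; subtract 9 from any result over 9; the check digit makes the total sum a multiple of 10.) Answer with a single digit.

Partial digits right→left: 9 8 4 5 0 2 0 2 0 1 0 9 8 7 8
Double every second digit counting from the check-digit position (so the 1st, 3rd, 5th, ... of the partial from the right).
  doubled (with −9 where >9): 9 8 0 0 0 0 7 7 → sum 31
  kept as-is: 8 5 2 2 1 9 7 → sum 34
Total = 31 + 34 = 65.
Check digit = (10 − (65 mod 10)) mod 10 = 5.

5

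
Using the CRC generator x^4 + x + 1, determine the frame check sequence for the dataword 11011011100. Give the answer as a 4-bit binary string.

1111

Append 4 zeros: 110110111000000. Divide by 10011 (XOR where the leading bit is 1):
  pos 0: 11011 XOR 10011 = 01000
  pos 1: 10000 XOR 10011 = 00011
  pos 4: 11111 XOR 10011 = 01100
  pos 5: 11000 XOR 10011 = 01011
  pos 6: 10110 XOR 10011 = 00101
  pos 8: 10100 XOR 10011 = 00111
  pos 10: 11100 XOR 10011 = 01111
Remainder (last 4 bits) = 1111. This is the CRC / FCS.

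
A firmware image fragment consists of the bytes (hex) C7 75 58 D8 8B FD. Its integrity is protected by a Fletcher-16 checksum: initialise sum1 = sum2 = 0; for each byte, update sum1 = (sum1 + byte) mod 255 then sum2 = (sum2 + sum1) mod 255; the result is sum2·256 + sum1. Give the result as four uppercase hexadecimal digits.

Running sums (mod 255):
  after byte 0 (C7): sum1=199, sum2=199
  after byte 1 (75): sum1=61, sum2=5
  after byte 2 (58): sum1=149, sum2=154
  after byte 3 (D8): sum1=110, sum2=9
  after byte 4 (8B): sum1=249, sum2=3
  after byte 5 (FD): sum1=247, sum2=250
Checksum = sum2·256 + sum1 = 250·256 + 247 = 64247 = 0xFAF7.

FAF7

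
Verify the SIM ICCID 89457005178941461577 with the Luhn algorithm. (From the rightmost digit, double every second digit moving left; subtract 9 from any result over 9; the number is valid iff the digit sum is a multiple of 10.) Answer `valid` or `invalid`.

invalid

From the right, keep odd positions and double even positions (subtract 9 from any doubled value over 9):
  doubled (positions 2,4,...): 5 2 8 8 7 2 0 5 8 7 → sum 52
  kept (positions 1,3,...): 7 5 6 1 9 7 5 0 5 9 → sum 54
Total = 106.
106 mod 10 = 6, so the number is invalid.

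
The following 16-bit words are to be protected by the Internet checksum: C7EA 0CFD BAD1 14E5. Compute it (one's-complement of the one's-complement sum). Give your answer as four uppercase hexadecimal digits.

One's-complement addition (fold any carry out of bit 15 back into bit 0):
  0xC7EA + 0x0CFD = 0x0D4E7
  0xD4E7 + 0xBAD1 = 0x18FB8 → wrap carry → 0x8FB9
  0x8FB9 + 0x14E5 = 0x0A49E
One's-complement sum = 0xA49E.
Checksum = ~0xA49E & 0xFFFF = 0x5B61.

5B61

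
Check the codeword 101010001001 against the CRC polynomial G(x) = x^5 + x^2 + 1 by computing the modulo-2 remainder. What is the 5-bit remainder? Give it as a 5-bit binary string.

00000

Modulo-2 division of 101010001001 by 100101:
  pos 0: 101010 XOR 100101 = 001111
  pos 2: 111100 XOR 100101 = 011001
  pos 3: 110011 XOR 100101 = 010110
  pos 4: 101100 XOR 100101 = 001001
  pos 6: 100101 XOR 100101 = 000000
Remainder = 00000 (zero — the frame passes the CRC check).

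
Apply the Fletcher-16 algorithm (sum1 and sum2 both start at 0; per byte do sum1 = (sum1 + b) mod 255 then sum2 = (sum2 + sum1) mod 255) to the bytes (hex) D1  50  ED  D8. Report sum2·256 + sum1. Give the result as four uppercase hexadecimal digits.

Running sums (mod 255):
  after byte 0 (D1): sum1=209, sum2=209
  after byte 1 (50): sum1=34, sum2=243
  after byte 2 (ED): sum1=16, sum2=4
  after byte 3 (D8): sum1=232, sum2=236
Checksum = sum2·256 + sum1 = 236·256 + 232 = 60648 = 0xECE8.

ECE8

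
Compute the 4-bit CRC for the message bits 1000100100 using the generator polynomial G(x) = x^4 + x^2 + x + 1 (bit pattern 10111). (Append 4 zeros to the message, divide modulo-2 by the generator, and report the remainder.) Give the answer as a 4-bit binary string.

Append 4 zeros: 10001001000000. Divide by 10111 (XOR where the leading bit is 1):
  pos 0: 10001 XOR 10111 = 00110
  pos 2: 11000 XOR 10111 = 01111
  pos 3: 11111 XOR 10111 = 01000
  pos 4: 10000 XOR 10111 = 00111
  pos 6: 11100 XOR 10111 = 01011
  pos 7: 10110 XOR 10111 = 00001
Remainder (last 4 bits) = 0100. This is the CRC / FCS.

0100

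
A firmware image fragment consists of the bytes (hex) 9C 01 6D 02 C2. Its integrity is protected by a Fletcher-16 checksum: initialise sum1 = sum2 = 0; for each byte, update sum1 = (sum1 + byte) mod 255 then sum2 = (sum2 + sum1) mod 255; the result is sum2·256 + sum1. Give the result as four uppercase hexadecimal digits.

22CF

Running sums (mod 255):
  after byte 0 (9C): sum1=156, sum2=156
  after byte 1 (01): sum1=157, sum2=58
  after byte 2 (6D): sum1=11, sum2=69
  after byte 3 (02): sum1=13, sum2=82
  after byte 4 (C2): sum1=207, sum2=34
Checksum = sum2·256 + sum1 = 34·256 + 207 = 8911 = 0x22CF.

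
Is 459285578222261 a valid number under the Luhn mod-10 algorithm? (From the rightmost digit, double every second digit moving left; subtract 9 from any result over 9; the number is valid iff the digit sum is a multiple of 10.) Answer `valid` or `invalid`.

From the right, keep odd positions and double even positions (subtract 9 from any doubled value over 9):
  doubled (positions 2,4,...): 3 4 4 5 1 4 1 → sum 22
  kept (positions 1,3,...): 1 2 2 8 5 8 9 4 → sum 39
Total = 61.
61 mod 10 = 1, so the number is invalid.

invalid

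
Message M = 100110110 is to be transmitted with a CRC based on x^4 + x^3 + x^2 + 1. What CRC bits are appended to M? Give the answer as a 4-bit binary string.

Append 4 zeros: 1001101100000. Divide by 11101 (XOR where the leading bit is 1):
  pos 0: 10011 XOR 11101 = 01110
  pos 1: 11100 XOR 11101 = 00001
  pos 5: 11100 XOR 11101 = 00001
Remainder (last 4 bits) = 1000. This is the CRC / FCS.

1000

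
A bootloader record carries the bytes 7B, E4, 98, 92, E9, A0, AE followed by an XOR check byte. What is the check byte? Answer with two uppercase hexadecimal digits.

72

XOR the bytes together:
  start with 0x7B
  0x7B ⊕ 0xE4 = 0x9F
  0x9F ⊕ 0x98 = 0x07
  0x07 ⊕ 0x92 = 0x95
  0x95 ⊕ 0xE9 = 0x7C
  0x7C ⊕ 0xA0 = 0xDC
  0xDC ⊕ 0xAE = 0x72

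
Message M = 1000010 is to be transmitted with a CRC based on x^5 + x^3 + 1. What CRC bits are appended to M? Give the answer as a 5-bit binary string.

11101

Append 5 zeros: 100001000000. Divide by 101001 (XOR where the leading bit is 1):
  pos 0: 100001 XOR 101001 = 001000
  pos 2: 100000 XOR 101001 = 001001
  pos 4: 100100 XOR 101001 = 001101
  pos 6: 110100 XOR 101001 = 011101
Remainder (last 5 bits) = 11101. This is the CRC / FCS.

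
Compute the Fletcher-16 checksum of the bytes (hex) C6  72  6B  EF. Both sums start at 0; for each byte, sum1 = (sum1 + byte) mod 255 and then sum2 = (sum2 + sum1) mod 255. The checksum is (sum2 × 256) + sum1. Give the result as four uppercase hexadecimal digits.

Running sums (mod 255):
  after byte 0 (C6): sum1=198, sum2=198
  after byte 1 (72): sum1=57, sum2=0
  after byte 2 (6B): sum1=164, sum2=164
  after byte 3 (EF): sum1=148, sum2=57
Checksum = sum2·256 + sum1 = 57·256 + 148 = 14740 = 0x3994.

3994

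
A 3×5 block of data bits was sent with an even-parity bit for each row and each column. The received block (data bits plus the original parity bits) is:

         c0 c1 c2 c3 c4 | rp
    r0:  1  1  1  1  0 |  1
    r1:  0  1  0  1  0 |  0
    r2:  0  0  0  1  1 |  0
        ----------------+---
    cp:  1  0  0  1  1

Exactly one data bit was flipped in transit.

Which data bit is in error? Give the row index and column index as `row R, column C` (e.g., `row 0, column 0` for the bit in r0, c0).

row 0, column 2

Recompute each row's even parity and compare to rp:
  r0: data parity 0, sent rp 1 → mismatch
  r1: data parity 0, sent rp 0 → ok
  r2: data parity 0, sent rp 0 → ok
Recompute each column's even parity and compare to cp:
  c0: data parity 1, sent cp 1 → ok
  c1: data parity 0, sent cp 0 → ok
  c2: data parity 1, sent cp 0 → mismatch
  c3: data parity 1, sent cp 1 → ok
  c4: data parity 1, sent cp 1 → ok
Exactly one row (r0) and one column (c2) fail → the flipped bit is at their intersection.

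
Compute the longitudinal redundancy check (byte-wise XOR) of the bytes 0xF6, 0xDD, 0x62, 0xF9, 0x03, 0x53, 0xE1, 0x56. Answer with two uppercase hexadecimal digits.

57

XOR the bytes together:
  start with 0xF6
  0xF6 ⊕ 0xDD = 0x2B
  0x2B ⊕ 0x62 = 0x49
  0x49 ⊕ 0xF9 = 0xB0
  0xB0 ⊕ 0x03 = 0xB3
  0xB3 ⊕ 0x53 = 0xE0
  0xE0 ⊕ 0xE1 = 0x01
  0x01 ⊕ 0x56 = 0x57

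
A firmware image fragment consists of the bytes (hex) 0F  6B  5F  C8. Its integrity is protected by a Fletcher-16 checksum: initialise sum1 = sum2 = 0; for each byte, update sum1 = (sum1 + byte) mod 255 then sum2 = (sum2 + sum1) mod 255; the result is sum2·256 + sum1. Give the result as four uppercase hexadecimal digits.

06A2

Running sums (mod 255):
  after byte 0 (0F): sum1=15, sum2=15
  after byte 1 (6B): sum1=122, sum2=137
  after byte 2 (5F): sum1=217, sum2=99
  after byte 3 (C8): sum1=162, sum2=6
Checksum = sum2·256 + sum1 = 6·256 + 162 = 1698 = 0x06A2.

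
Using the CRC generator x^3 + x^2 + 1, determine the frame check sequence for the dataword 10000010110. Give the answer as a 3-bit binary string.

Append 3 zeros: 10000010110000. Divide by 1101 (XOR where the leading bit is 1):
  pos 0: 1000 XOR 1101 = 0101
  pos 1: 1010 XOR 1101 = 0111
  pos 2: 1110 XOR 1101 = 0011
  pos 4: 1110 XOR 1101 = 0011
  pos 6: 1111 XOR 1101 = 0010
  pos 8: 1000 XOR 1101 = 0101
  pos 9: 1010 XOR 1101 = 0111
  pos 10: 1110 XOR 1101 = 0011
Remainder (last 3 bits) = 011. This is the CRC / FCS.

011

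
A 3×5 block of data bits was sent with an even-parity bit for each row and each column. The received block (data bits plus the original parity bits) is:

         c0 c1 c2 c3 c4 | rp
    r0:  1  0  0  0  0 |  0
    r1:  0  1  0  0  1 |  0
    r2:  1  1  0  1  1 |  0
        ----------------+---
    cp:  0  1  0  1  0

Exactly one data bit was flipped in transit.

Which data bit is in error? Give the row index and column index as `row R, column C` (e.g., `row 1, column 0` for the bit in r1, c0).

row 0, column 1

Recompute each row's even parity and compare to rp:
  r0: data parity 1, sent rp 0 → mismatch
  r1: data parity 0, sent rp 0 → ok
  r2: data parity 0, sent rp 0 → ok
Recompute each column's even parity and compare to cp:
  c0: data parity 0, sent cp 0 → ok
  c1: data parity 0, sent cp 1 → mismatch
  c2: data parity 0, sent cp 0 → ok
  c3: data parity 1, sent cp 1 → ok
  c4: data parity 0, sent cp 0 → ok
Exactly one row (r0) and one column (c1) fail → the flipped bit is at their intersection.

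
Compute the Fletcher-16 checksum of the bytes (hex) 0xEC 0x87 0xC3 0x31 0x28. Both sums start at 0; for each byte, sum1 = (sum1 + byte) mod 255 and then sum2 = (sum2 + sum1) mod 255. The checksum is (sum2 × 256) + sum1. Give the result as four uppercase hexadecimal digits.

Running sums (mod 255):
  after byte 0 (0xEC): sum1=236, sum2=236
  after byte 1 (0x87): sum1=116, sum2=97
  after byte 2 (0xC3): sum1=56, sum2=153
  after byte 3 (0x31): sum1=105, sum2=3
  after byte 4 (0x28): sum1=145, sum2=148
Checksum = sum2·256 + sum1 = 148·256 + 145 = 38033 = 0x9491.

9491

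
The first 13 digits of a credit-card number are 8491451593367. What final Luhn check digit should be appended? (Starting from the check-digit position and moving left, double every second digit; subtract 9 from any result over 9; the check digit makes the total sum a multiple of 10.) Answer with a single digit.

Partial digits right→left: 7 6 3 3 9 5 1 5 4 1 9 4 8
Double every second digit counting from the check-digit position (so the 1st, 3rd, 5th, ... of the partial from the right).
  doubled (with −9 where >9): 5 6 9 2 8 9 7 → sum 46
  kept as-is: 6 3 5 5 1 4 → sum 24
Total = 46 + 24 = 70.
Check digit = (10 − (70 mod 10)) mod 10 = 0.

0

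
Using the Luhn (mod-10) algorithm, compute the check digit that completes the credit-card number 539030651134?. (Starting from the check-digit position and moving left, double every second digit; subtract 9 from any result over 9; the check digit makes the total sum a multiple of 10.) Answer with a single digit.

Partial digits right→left: 4 3 1 1 5 6 0 3 0 9 3 5
Double every second digit counting from the check-digit position (so the 1st, 3rd, 5th, ... of the partial from the right).
  doubled (with −9 where >9): 8 2 1 0 0 6 → sum 17
  kept as-is: 3 1 6 3 9 5 → sum 27
Total = 17 + 27 = 44.
Check digit = (10 − (44 mod 10)) mod 10 = 6.

6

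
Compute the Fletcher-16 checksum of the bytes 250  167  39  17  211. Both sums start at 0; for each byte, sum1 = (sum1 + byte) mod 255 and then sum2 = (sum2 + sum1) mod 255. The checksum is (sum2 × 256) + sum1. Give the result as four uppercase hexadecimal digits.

Running sums (mod 255):
  after byte 0 (250): sum1=250, sum2=250
  after byte 1 (167): sum1=162, sum2=157
  after byte 2 (39): sum1=201, sum2=103
  after byte 3 (17): sum1=218, sum2=66
  after byte 4 (211): sum1=174, sum2=240
Checksum = sum2·256 + sum1 = 240·256 + 174 = 61614 = 0xF0AE.

F0AE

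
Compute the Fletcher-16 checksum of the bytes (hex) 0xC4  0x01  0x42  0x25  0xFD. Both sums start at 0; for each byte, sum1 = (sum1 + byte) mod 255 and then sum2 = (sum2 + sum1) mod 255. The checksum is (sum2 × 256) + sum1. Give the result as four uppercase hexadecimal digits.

Running sums (mod 255):
  after byte 0 (0xC4): sum1=196, sum2=196
  after byte 1 (0x01): sum1=197, sum2=138
  after byte 2 (0x42): sum1=8, sum2=146
  after byte 3 (0x25): sum1=45, sum2=191
  after byte 4 (0xFD): sum1=43, sum2=234
Checksum = sum2·256 + sum1 = 234·256 + 43 = 59947 = 0xEA2B.

EA2B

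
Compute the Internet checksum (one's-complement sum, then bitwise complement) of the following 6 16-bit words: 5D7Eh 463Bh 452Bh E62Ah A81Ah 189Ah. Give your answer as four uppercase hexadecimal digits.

One's-complement addition (fold any carry out of bit 15 back into bit 0):
  0x5D7E + 0x463B = 0x0A3B9
  0xA3B9 + 0x452B = 0x0E8E4
  0xE8E4 + 0xE62A = 0x1CF0E → wrap carry → 0xCF0F
  0xCF0F + 0xA81A = 0x17729 → wrap carry → 0x772A
  0x772A + 0x189A = 0x08FC4
One's-complement sum = 0x8FC4.
Checksum = ~0x8FC4 & 0xFFFF = 0x703B.

703B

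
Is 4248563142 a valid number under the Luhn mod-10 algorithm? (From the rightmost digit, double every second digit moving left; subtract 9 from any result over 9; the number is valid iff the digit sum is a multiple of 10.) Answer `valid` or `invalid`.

valid

From the right, keep odd positions and double even positions (subtract 9 from any doubled value over 9):
  doubled (positions 2,4,...): 8 6 1 8 8 → sum 31
  kept (positions 1,3,...): 2 1 6 8 2 → sum 19
Total = 50.
50 mod 10 = 0, so the number is valid.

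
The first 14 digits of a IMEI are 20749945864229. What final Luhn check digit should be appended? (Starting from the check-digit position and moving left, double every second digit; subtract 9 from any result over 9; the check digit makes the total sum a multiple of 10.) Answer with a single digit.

Partial digits right→left: 9 2 2 4 6 8 5 4 9 9 4 7 0 2
Double every second digit counting from the check-digit position (so the 1st, 3rd, 5th, ... of the partial from the right).
  doubled (with −9 where >9): 9 4 3 1 9 8 0 → sum 34
  kept as-is: 2 4 8 4 9 7 2 → sum 36
Total = 34 + 36 = 70.
Check digit = (10 − (70 mod 10)) mod 10 = 0.

0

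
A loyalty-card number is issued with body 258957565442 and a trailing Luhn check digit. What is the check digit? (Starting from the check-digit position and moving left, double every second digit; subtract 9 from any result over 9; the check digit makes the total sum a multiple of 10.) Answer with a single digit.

Partial digits right→left: 2 4 4 5 6 5 7 5 9 8 5 2
Double every second digit counting from the check-digit position (so the 1st, 3rd, 5th, ... of the partial from the right).
  doubled (with −9 where >9): 4 8 3 5 9 1 → sum 30
  kept as-is: 4 5 5 5 8 2 → sum 29
Total = 30 + 29 = 59.
Check digit = (10 − (59 mod 10)) mod 10 = 1.

1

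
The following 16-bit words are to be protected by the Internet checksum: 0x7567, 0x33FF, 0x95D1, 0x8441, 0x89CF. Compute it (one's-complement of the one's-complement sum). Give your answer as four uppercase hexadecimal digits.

B2B6

One's-complement addition (fold any carry out of bit 15 back into bit 0):
  0x7567 + 0x33FF = 0x0A966
  0xA966 + 0x95D1 = 0x13F37 → wrap carry → 0x3F38
  0x3F38 + 0x8441 = 0x0C379
  0xC379 + 0x89CF = 0x14D48 → wrap carry → 0x4D49
One's-complement sum = 0x4D49.
Checksum = ~0x4D49 & 0xFFFF = 0xB2B6.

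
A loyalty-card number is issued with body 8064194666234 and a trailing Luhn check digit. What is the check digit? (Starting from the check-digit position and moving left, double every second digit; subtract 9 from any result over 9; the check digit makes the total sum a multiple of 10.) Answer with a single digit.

Partial digits right→left: 4 3 2 6 6 6 4 9 1 4 6 0 8
Double every second digit counting from the check-digit position (so the 1st, 3rd, 5th, ... of the partial from the right).
  doubled (with −9 where >9): 8 4 3 8 2 3 7 → sum 35
  kept as-is: 3 6 6 9 4 0 → sum 28
Total = 35 + 28 = 63.
Check digit = (10 − (63 mod 10)) mod 10 = 7.

7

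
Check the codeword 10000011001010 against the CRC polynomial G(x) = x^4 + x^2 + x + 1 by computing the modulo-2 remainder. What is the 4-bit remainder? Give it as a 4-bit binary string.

1011

Modulo-2 division of 10000011001010 by 10111:
  pos 0: 10000 XOR 10111 = 00111
  pos 2: 11101 XOR 10111 = 01010
  pos 3: 10101 XOR 10111 = 00010
  pos 6: 10001 XOR 10111 = 00110
  pos 8: 11001 XOR 10111 = 01110
  pos 9: 11100 XOR 10111 = 01011
Remainder = 1011 (nonzero — an error is detected).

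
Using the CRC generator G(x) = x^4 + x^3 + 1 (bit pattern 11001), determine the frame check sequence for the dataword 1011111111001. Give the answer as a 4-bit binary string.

1001

Append 4 zeros: 10111111110010000. Divide by 11001 (XOR where the leading bit is 1):
  pos 0: 10111 XOR 11001 = 01110
  pos 1: 11101 XOR 11001 = 00100
  pos 3: 10011 XOR 11001 = 01010
  pos 4: 10101 XOR 11001 = 01100
  pos 5: 11001 XOR 11001 = 00000
  pos 12: 10000 XOR 11001 = 01001
Remainder (last 4 bits) = 1001. This is the CRC / FCS.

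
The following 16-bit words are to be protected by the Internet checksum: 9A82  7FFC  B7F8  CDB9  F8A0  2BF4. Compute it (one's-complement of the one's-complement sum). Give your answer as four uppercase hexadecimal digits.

One's-complement addition (fold any carry out of bit 15 back into bit 0):
  0x9A82 + 0x7FFC = 0x11A7E → wrap carry → 0x1A7F
  0x1A7F + 0xB7F8 = 0x0D277
  0xD277 + 0xCDB9 = 0x1A030 → wrap carry → 0xA031
  0xA031 + 0xF8A0 = 0x198D1 → wrap carry → 0x98D2
  0x98D2 + 0x2BF4 = 0x0C4C6
One's-complement sum = 0xC4C6.
Checksum = ~0xC4C6 & 0xFFFF = 0x3B39.

3B39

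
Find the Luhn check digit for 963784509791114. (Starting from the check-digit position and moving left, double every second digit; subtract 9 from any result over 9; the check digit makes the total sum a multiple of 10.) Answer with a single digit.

3

Partial digits right→left: 4 1 1 1 9 7 9 0 5 4 8 7 3 6 9
Double every second digit counting from the check-digit position (so the 1st, 3rd, 5th, ... of the partial from the right).
  doubled (with −9 where >9): 8 2 9 9 1 7 6 9 → sum 51
  kept as-is: 1 1 7 0 4 7 6 → sum 26
Total = 51 + 26 = 77.
Check digit = (10 − (77 mod 10)) mod 10 = 3.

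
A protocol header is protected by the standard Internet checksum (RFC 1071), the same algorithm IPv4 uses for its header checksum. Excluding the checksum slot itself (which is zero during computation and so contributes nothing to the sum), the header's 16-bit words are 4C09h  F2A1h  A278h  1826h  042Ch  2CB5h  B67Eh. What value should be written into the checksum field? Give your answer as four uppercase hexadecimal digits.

One's-complement addition (fold any carry out of bit 15 back into bit 0):
  0x4C09 + 0xF2A1 = 0x13EAA → wrap carry → 0x3EAB
  0x3EAB + 0xA278 = 0x0E123
  0xE123 + 0x1826 = 0x0F949
  0xF949 + 0x042C = 0x0FD75
  0xFD75 + 0x2CB5 = 0x12A2A → wrap carry → 0x2A2B
  0x2A2B + 0xB67E = 0x0E0A9
One's-complement sum = 0xE0A9.
Checksum = ~0xE0A9 & 0xFFFF = 0x1F56.

1F56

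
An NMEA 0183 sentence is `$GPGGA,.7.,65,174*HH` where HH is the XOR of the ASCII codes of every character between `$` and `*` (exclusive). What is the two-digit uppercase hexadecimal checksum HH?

XOR the ASCII codes of the payload characters:
  'G' = 0x47 → acc = 0x47
  'P' = 0x50 → acc = 0x17
  'G' = 0x47 → acc = 0x50
  'G' = 0x47 → acc = 0x17
  'A' = 0x41 → acc = 0x56
  ',' = 0x2C → acc = 0x7A
  '.' = 0x2E → acc = 0x54
  '7' = 0x37 → acc = 0x63
  '.' = 0x2E → acc = 0x4D
  ',' = 0x2C → acc = 0x61
  '6' = 0x36 → acc = 0x57
  '5' = 0x35 → acc = 0x62
  ',' = 0x2C → acc = 0x4E
  '1' = 0x31 → acc = 0x7F
  '7' = 0x37 → acc = 0x48
  '4' = 0x34 → acc = 0x7C
Checksum = 0x7C.

7C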